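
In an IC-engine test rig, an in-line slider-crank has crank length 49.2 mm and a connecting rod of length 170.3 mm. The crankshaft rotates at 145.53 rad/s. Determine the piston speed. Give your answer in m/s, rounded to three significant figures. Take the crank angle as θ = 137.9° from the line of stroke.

3.75

ω = 145.5 rad/s
For an in-line slider-crank, x = r cosθ + √(L² − r² sin²θ), so v = −rω sinθ·[1 + r cosθ/√(L² − r² sin²θ)].
With r = 0.0492 m, L = 0.1703 m, θ = 137.9°: √(L² − r² sin²θ) = 0.16708 m.
v = −0.0492·145.5·0.67043·[1 + 0.0492·-0.74198/0.16708] = -3.7515 m/s.
|v| = 3.7515 m/s.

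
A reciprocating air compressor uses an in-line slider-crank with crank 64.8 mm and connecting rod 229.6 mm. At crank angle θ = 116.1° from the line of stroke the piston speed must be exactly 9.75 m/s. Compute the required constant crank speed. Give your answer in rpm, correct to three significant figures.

1840

For an in-line slider-crank, |v_piston| = rω|sinθ|·[1 + r cosθ/√(L² − r² sin²θ)].
With r = 0.0648 m, L = 0.2296 m, θ = 116.1°: the bracketed kinematic factor |dx/dθ| = 0.050723 m.
ω = v/|dx/dθ| = 9.75/0.050723 = 192.22 rad/s.
N = 60ω/(2π) = 1835.6 rpm.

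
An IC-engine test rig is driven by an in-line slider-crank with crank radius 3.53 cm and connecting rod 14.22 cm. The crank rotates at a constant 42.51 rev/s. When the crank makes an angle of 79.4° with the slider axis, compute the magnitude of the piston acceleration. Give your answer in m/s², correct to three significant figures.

ω = 2π·42.5 = 267.1 rad/s
x(θ) = r cosθ + √(L² − r² sin²θ); with ω constant, a = ω²·d²x/dθ².
d²x/dθ² = −r cosθ − r²(cos2θ)/√u − r⁴ sin²2θ/(4u^{3/2}),  u = L² − r² sin²θ = 0.0190169 m².
Substituting r = 0.0353 m, L = 0.1422 m, θ = 79.4°: d²x/dθ² = +0.0019117 m.
a = ω²·d²x/dθ² = (267.1)²·(+0.0019117) = +136.38 m/s²;  |a| = 136.38 m/s².

136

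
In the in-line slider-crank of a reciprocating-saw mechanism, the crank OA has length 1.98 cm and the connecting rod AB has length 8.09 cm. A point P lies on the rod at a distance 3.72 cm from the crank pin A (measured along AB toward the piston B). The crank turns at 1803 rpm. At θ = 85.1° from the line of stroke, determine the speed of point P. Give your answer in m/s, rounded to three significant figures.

3.77

ω = 188.8 rad/s.  Crank-pin speed |V_A| = rω = 3.7384 m/s, perpendicular to OA.
Rod angle: sinφ = −(r/L) sinθ ⇒ φ = -14.114°; ω_rod = −rω cosθ/√(L²−r²sin²θ) = -4.07 rad/s.
V_P = V_A + ω_rod × AP, with AP = 0.0372 m along the rod.
Components: V_Px = −rω sinθ − a·ω_rod·sinφ = -3.7617 m/s;  V_Py = rω cosθ + a·ω_rod·cosφ = +0.17249 m/s.
|V_P| = √(V_Px² + V_Py²) = 3.7656 m/s.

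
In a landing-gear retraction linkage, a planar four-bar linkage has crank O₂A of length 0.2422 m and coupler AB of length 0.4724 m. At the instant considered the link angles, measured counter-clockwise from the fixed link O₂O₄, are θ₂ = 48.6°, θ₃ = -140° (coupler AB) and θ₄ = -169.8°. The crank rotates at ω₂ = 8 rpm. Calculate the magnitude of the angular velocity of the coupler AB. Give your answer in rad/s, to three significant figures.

ω₂ = 0.8378 rad/s (from 8 rpm).
Differentiating the loop-closure r₂e^{iθ₂}+r₃e^{iθ₃}=r₁+r₄e^{iθ₄} gives r₂ω₂e^{iθ₂}+r₃ω₃e^{iθ₃}=r₄ω₄e^{iθ₄}.
Eliminating the other unknown: ω₃ = r₂ω₂ sin(θ₄−θ₂) / [r₃ sin(θ₃−θ₄)].
Numerator sine = +0.62115; denominator sine = +0.49697.
Result = 0.2422·0.8378·(+0.62115) / (0.4724·(+0.49697)) = +0.53684 rad/s; magnitude 0.53684 rad/s.

0.537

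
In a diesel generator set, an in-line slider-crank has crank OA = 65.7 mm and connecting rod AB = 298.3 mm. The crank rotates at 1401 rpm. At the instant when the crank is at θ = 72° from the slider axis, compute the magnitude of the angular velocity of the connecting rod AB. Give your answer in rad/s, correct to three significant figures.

ω = 146.7 rad/s (converted from 1401 rpm).
The rod makes angle φ with the slider axis where L sinφ = r sinθ; differentiating, L cosφ·φ̇ = r ω cosθ.
L cosφ = √(L² − r² sin²θ) = 0.29168 m.
|ω_rod| = r ω |cosθ| / √(L² − r² sin²θ) = 0.0657·146.7·0.30902/0.29168 = 10.212 rad/s.

10.2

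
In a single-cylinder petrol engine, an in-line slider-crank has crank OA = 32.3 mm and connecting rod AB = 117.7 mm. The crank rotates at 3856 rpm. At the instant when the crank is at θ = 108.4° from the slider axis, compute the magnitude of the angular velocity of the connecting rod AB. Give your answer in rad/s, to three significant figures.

36.2

ω = 403.8 rad/s (converted from 3856 rpm).
The rod makes angle φ with the slider axis where L sinφ = r sinθ; differentiating, L cosφ·φ̇ = r ω cosθ.
L cosφ = √(L² − r² sin²θ) = 0.11364 m.
|ω_rod| = r ω |cosθ| / √(L² − r² sin²θ) = 0.0323·403.8·0.31565/0.11364 = 36.228 rad/s.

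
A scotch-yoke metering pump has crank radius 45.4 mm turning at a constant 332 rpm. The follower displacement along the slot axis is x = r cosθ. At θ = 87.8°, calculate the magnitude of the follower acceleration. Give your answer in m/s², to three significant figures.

2.11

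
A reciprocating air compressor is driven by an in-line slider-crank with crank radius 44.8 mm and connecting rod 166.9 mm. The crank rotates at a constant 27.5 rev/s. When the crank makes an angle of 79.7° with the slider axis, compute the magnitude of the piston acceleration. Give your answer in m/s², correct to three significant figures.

108

ω = 2π·27.5 = 172.8 rad/s
x(θ) = r cosθ + √(L² − r² sin²θ); with ω constant, a = ω²·d²x/dθ².
d²x/dθ² = −r cosθ − r²(cos2θ)/√u − r⁴ sin²2θ/(4u^{3/2}),  u = L² − r² sin²θ = 0.0259127 m².
Substituting r = 0.0448 m, L = 0.1669 m, θ = 79.7°: d²x/dθ² = +0.0036306 m.
a = ω²·d²x/dθ² = (172.8)²·(+0.0036306) = +108.39 m/s²;  |a| = 108.39 m/s².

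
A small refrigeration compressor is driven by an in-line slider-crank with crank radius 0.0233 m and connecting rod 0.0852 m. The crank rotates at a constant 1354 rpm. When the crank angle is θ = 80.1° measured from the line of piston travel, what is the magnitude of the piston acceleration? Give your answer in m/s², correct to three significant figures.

44.3

ω = 2π·1354/60 = 141.8 rad/s
x(θ) = r cosθ + √(L² − r² sin²θ); with ω constant, a = ω²·d²x/dθ².
d²x/dθ² = −r cosθ − r²(cos2θ)/√u − r⁴ sin²2θ/(4u^{3/2}),  u = L² − r² sin²θ = 0.0067322 m².
Substituting r = 0.0233 m, L = 0.0852 m, θ = 80.1°: d²x/dθ² = +0.0022042 m.
a = ω²·d²x/dθ² = (141.8)²·(+0.0022042) = +44.314 m/s²;  |a| = 44.314 m/s².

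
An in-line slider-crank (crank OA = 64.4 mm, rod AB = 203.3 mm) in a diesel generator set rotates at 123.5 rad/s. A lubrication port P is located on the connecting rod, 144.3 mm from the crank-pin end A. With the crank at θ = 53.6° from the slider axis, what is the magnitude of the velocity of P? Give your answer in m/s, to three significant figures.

ω = 123.5 rad/s.  Crank-pin speed |V_A| = rω = 7.9534 m/s, perpendicular to OA.
Rod angle: sinφ = −(r/L) sinθ ⇒ φ = -14.772°; ω_rod = −rω cosθ/√(L²−r²sin²θ) = -24.009 rad/s.
V_P = V_A + ω_rod × AP, with AP = 0.1443 m along the rod.
Components: V_Px = −rω sinθ − a·ω_rod·sinφ = -7.285 m/s;  V_Py = rω cosθ + a·ω_rod·cosφ = +1.3697 m/s.
|V_P| = √(V_Px² + V_Py²) = 7.4126 m/s.

7.41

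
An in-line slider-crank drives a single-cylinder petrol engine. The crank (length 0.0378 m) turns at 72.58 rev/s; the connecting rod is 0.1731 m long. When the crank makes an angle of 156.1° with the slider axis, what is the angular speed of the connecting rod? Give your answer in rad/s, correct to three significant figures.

91.4

ω = 456 rad/s (converted from 72.58 rev/s).
The rod makes angle φ with the slider axis where L sinφ = r sinθ; differentiating, L cosφ·φ̇ = r ω cosθ.
L cosφ = √(L² − r² sin²θ) = 0.17242 m.
|ω_rod| = r ω |cosθ| / √(L² − r² sin²θ) = 0.0378·456·0.91425/0.17242 = 91.404 rad/s.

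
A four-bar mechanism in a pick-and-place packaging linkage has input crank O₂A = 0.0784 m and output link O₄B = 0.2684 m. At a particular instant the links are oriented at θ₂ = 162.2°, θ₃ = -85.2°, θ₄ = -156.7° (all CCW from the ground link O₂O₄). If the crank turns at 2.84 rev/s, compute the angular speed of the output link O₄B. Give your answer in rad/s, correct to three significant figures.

ω₂ = 17.84 rad/s (from 2.84 rev/s).
Differentiating the loop-closure r₂e^{iθ₂}+r₃e^{iθ₃}=r₁+r₄e^{iθ₄} gives r₂ω₂e^{iθ₂}+r₃ω₃e^{iθ₃}=r₄ω₄e^{iθ₄}.
Eliminating the other unknown: ω₄ = r₂ω₂ sin(θ₂−θ₃) / [r₄ sin(θ₄−θ₃)].
Numerator sine = -0.92321; denominator sine = -0.94832.
Result = 0.0784·17.84·(-0.92321) / (0.2684·(-0.94832)) = +5.0743 rad/s; magnitude 5.0743 rad/s.

5.07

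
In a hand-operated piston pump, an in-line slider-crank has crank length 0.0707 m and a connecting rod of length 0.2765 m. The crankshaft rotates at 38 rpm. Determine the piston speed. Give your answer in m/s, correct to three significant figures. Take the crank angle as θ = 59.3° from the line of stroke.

ω = 2π·38/60 = 3.979 rad/s
For an in-line slider-crank, x = r cosθ + √(L² − r² sin²θ), so v = −rω sinθ·[1 + r cosθ/√(L² − r² sin²θ)].
With r = 0.0707 m, L = 0.2765 m, θ = 59.3°: √(L² − r² sin²θ) = 0.26973 m.
v = −0.0707·3.979·0.85985·[1 + 0.0707·0.51054/0.26973] = -0.27428 m/s.
|v| = 0.27428 m/s.

0.274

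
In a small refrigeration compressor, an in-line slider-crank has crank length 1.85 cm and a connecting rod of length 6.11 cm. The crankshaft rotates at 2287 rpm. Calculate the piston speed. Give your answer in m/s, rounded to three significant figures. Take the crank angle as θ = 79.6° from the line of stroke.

4.61

ω = 2π·2287/60 = 239.5 rad/s
For an in-line slider-crank, x = r cosθ + √(L² − r² sin²θ), so v = −rω sinθ·[1 + r cosθ/√(L² − r² sin²θ)].
With r = 0.0185 m, L = 0.0611 m, θ = 79.6°: √(L² − r² sin²θ) = 0.058328 m.
v = −0.0185·239.5·0.98357·[1 + 0.0185·0.18052/0.058328] = -4.6074 m/s.
|v| = 4.6074 m/s.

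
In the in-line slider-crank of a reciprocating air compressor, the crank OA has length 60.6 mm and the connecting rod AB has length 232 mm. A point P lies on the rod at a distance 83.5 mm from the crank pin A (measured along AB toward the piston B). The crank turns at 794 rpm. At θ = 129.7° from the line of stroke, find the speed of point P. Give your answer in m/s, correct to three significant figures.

4.18

ω = 83.15 rad/s.  Crank-pin speed |V_A| = rω = 5.0387 m/s, perpendicular to OA.
Rod angle: sinφ = −(r/L) sinθ ⇒ φ = -11.594°; ω_rod = −rω cosθ/√(L²−r²sin²θ) = +14.162 rad/s.
V_P = V_A + ω_rod × AP, with AP = 0.0835 m along the rod.
Components: V_Px = −rω sinθ − a·ω_rod·sinφ = -3.6391 m/s;  V_Py = rω cosθ + a·ω_rod·cosφ = -2.0602 m/s.
|V_P| = √(V_Px² + V_Py²) = 4.1818 m/s.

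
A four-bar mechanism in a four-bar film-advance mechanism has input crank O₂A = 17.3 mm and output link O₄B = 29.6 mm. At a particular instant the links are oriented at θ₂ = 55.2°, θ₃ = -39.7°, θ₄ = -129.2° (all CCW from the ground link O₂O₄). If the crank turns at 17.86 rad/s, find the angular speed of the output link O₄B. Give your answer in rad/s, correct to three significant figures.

ω₂ = 17.86 rad/s
Differentiating the loop-closure r₂e^{iθ₂}+r₃e^{iθ₃}=r₁+r₄e^{iθ₄} gives r₂ω₂e^{iθ₂}+r₃ω₃e^{iθ₃}=r₄ω₄e^{iθ₄}.
Eliminating the other unknown: ω₄ = r₂ω₂ sin(θ₂−θ₃) / [r₄ sin(θ₄−θ₃)].
Numerator sine = +0.99635; denominator sine = -0.99996.
Result = 0.0173·17.86·(+0.99635) / (0.0296·(-0.99996)) = -10.401 rad/s; magnitude 10.401 rad/s.

10.4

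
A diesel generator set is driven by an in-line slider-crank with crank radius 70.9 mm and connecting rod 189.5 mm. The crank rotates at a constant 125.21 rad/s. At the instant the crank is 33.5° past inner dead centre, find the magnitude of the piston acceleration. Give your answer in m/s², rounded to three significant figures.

1110

ω = 125.2 rad/s
x(θ) = r cosθ + √(L² − r² sin²θ); with ω constant, a = ω²·d²x/dθ².
d²x/dθ² = −r cosθ − r²(cos2θ)/√u − r⁴ sin²2θ/(4u^{3/2}),  u = L² − r² sin²θ = 0.0343789 m².
Substituting r = 0.0709 m, L = 0.1895 m, θ = 33.5°: d²x/dθ² = -0.070555 m.
a = ω²·d²x/dθ² = (125.2)²·(-0.070555) = -1106.1 m/s²;  |a| = 1106.1 m/s².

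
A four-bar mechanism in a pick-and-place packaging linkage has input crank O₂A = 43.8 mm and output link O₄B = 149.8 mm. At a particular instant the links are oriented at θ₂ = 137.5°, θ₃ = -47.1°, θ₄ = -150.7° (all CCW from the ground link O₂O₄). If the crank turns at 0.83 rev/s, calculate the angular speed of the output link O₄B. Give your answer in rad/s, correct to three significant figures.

0.126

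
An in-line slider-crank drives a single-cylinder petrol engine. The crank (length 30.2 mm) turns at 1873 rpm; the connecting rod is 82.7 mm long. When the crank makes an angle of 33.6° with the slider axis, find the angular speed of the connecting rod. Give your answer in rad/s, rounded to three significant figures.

ω = 196.1 rad/s (converted from 1873 rpm).
The rod makes angle φ with the slider axis where L sinφ = r sinθ; differentiating, L cosφ·φ̇ = r ω cosθ.
L cosφ = √(L² − r² sin²θ) = 0.080994 m.
|ω_rod| = r ω |cosθ| / √(L² − r² sin²θ) = 0.0302·196.1·0.83292/0.080994 = 60.915 rad/s.

60.9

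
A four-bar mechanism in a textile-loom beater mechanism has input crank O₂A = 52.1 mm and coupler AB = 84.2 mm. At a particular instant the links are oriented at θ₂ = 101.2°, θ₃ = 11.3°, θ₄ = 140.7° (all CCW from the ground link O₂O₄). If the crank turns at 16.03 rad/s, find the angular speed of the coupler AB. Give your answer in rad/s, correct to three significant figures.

ω₂ = 16.03 rad/s
Differentiating the loop-closure r₂e^{iθ₂}+r₃e^{iθ₃}=r₁+r₄e^{iθ₄} gives r₂ω₂e^{iθ₂}+r₃ω₃e^{iθ₃}=r₄ω₄e^{iθ₄}.
Eliminating the other unknown: ω₃ = r₂ω₂ sin(θ₄−θ₂) / [r₃ sin(θ₃−θ₄)].
Numerator sine = +0.63608; denominator sine = -0.77273.
Result = 0.0521·16.03·(+0.63608) / (0.0842·(-0.77273)) = -8.1647 rad/s; magnitude 8.1647 rad/s.

8.16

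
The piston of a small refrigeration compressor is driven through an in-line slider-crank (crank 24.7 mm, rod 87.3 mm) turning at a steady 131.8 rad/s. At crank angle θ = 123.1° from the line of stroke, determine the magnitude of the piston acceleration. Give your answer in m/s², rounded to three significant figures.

ω = 131.8 rad/s
x(θ) = r cosθ + √(L² − r² sin²θ); with ω constant, a = ω²·d²x/dθ².
d²x/dθ² = −r cosθ − r²(cos2θ)/√u − r⁴ sin²2θ/(4u^{3/2}),  u = L² − r² sin²θ = 0.00719315 m².
Substituting r = 0.0247 m, L = 0.0873 m, θ = 123.1°: d²x/dθ² = +0.016264 m.
a = ω²·d²x/dθ² = (131.8)²·(+0.016264) = +282.52 m/s²;  |a| = 282.52 m/s².

283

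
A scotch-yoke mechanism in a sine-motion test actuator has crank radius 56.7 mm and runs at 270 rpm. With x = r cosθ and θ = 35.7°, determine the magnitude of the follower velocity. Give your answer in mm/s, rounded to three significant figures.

936

ω = 28.27 rad/s (from 270 rpm).
x = r cosθ ⇒ ẋ = −rω sinθ.
|v| = rω|sinθ| = 0.0567·28.27·|sin 35.7°| = 0.93551 m/s = 935.51 mm/s.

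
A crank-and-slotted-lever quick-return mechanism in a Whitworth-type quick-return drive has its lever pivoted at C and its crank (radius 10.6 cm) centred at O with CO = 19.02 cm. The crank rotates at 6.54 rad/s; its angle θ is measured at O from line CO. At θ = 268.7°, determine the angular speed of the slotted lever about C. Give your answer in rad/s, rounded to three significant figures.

ω = 6.54 rad/s
Crank pin A relative to C: A = (d + r cosθ, r sinθ); lever angle φ = atan2(r sinθ, d + r cosθ).
Differentiating tanφ: φ̇ = rω(d cosθ + r)/(d² + r² + 2dr cosθ).
d² + r² + 2dr cosθ = |CA|² = 0.0464972 m²;  d cosθ + r = +0.10168 m.
|ω_lever| = |0.106·6.54·+0.10168| / 0.0464972 = 1.516 rad/s.

1.52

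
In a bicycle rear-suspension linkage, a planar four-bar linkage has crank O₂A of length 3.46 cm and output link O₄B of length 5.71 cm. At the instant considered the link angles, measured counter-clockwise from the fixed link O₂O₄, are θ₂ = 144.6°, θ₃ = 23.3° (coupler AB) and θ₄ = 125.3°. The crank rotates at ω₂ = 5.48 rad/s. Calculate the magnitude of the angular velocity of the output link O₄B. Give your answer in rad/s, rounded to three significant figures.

2.90

ω₂ = 5.48 rad/s
Differentiating the loop-closure r₂e^{iθ₂}+r₃e^{iθ₃}=r₁+r₄e^{iθ₄} gives r₂ω₂e^{iθ₂}+r₃ω₃e^{iθ₃}=r₄ω₄e^{iθ₄}.
Eliminating the other unknown: ω₄ = r₂ω₂ sin(θ₂−θ₃) / [r₄ sin(θ₄−θ₃)].
Numerator sine = +0.85446; denominator sine = +0.97815.
Result = 0.0346·5.48·(+0.85446) / (0.0571·(+0.97815)) = +2.9007 rad/s; magnitude 2.9007 rad/s.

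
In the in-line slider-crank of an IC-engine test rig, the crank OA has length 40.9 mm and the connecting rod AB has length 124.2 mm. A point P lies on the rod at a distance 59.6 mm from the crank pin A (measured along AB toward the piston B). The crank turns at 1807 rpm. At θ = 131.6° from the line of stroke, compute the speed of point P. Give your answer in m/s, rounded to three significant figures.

5.81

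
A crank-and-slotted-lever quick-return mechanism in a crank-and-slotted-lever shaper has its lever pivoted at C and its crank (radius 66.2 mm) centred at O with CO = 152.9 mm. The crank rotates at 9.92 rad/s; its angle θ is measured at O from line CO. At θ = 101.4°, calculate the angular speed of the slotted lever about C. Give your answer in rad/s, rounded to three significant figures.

0.994

ω = 9.92 rad/s
Crank pin A relative to C: A = (d + r cosθ, r sinθ); lever angle φ = atan2(r sinθ, d + r cosθ).
Differentiating tanφ: φ̇ = rω(d cosθ + r)/(d² + r² + 2dr cosθ).
d² + r² + 2dr cosθ = |CA|² = 0.0237595 m²;  d cosθ + r = +0.035978 m.
|ω_lever| = |0.0662·9.92·+0.035978| / 0.0237595 = 0.99442 rad/s.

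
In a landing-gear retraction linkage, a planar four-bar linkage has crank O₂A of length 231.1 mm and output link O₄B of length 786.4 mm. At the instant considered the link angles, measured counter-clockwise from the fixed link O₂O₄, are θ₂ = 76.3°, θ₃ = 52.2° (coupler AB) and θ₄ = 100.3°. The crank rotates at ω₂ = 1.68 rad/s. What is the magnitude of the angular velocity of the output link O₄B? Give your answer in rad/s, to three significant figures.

0.271

ω₂ = 1.68 rad/s
Differentiating the loop-closure r₂e^{iθ₂}+r₃e^{iθ₃}=r₁+r₄e^{iθ₄} gives r₂ω₂e^{iθ₂}+r₃ω₃e^{iθ₃}=r₄ω₄e^{iθ₄}.
Eliminating the other unknown: ω₄ = r₂ω₂ sin(θ₂−θ₃) / [r₄ sin(θ₄−θ₃)].
Numerator sine = +0.40833; denominator sine = +0.74431.
Result = 0.2311·1.68·(+0.40833) / (0.7864·(+0.74431)) = +0.27085 rad/s; magnitude 0.27085 rad/s.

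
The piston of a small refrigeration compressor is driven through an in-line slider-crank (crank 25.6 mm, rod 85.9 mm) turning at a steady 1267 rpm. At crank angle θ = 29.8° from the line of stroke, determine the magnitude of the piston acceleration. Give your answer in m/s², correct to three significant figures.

462

ω = 2π·1267/60 = 132.7 rad/s
x(θ) = r cosθ + √(L² − r² sin²θ); with ω constant, a = ω²·d²x/dθ².
d²x/dθ² = −r cosθ − r²(cos2θ)/√u − r⁴ sin²2θ/(4u^{3/2}),  u = L² − r² sin²θ = 0.00721695 m².
Substituting r = 0.0256 m, L = 0.0859 m, θ = 29.8°: d²x/dθ² = -0.026249 m.
a = ω²·d²x/dθ² = (132.7)²·(-0.026249) = -462.08 m/s²;  |a| = 462.08 m/s².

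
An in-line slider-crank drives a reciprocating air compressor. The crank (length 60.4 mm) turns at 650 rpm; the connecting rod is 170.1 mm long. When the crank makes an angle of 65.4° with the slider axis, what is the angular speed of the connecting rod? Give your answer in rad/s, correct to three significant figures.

10.6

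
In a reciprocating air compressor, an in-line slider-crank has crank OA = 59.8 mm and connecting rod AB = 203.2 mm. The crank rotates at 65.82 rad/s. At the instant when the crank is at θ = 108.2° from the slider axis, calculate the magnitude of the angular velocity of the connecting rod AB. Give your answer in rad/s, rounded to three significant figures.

6.30

ω = 65.82 rad/s
The rod makes angle φ with the slider axis where L sinφ = r sinθ; differentiating, L cosφ·φ̇ = r ω cosθ.
L cosφ = √(L² − r² sin²θ) = 0.1951 m.
|ω_rod| = r ω |cosθ| / √(L² − r² sin²θ) = 0.0598·65.82·0.31233/0.1951 = 6.3013 rad/s.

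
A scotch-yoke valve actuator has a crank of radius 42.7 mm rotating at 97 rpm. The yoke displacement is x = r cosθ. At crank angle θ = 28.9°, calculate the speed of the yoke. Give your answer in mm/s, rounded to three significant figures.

ω = 10.16 rad/s (from 97 rpm).
x = r cosθ ⇒ ẋ = −rω sinθ.
|v| = rω|sinθ| = 0.0427·10.16·|sin 28.9°| = 0.20962 m/s = 209.62 mm/s.

210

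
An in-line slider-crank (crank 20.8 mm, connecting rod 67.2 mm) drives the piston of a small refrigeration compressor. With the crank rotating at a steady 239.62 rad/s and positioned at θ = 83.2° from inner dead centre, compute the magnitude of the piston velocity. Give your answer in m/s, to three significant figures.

5.14

ω = 239.6 rad/s
For an in-line slider-crank, x = r cosθ + √(L² − r² sin²θ), so v = −rω sinθ·[1 + r cosθ/√(L² − r² sin²θ)].
With r = 0.0208 m, L = 0.0672 m, θ = 83.2°: √(L² − r² sin²θ) = 0.063947 m.
v = −0.0208·239.6·0.99297·[1 + 0.0208·0.11840/0.063947] = -5.1396 m/s.
|v| = 5.1396 m/s.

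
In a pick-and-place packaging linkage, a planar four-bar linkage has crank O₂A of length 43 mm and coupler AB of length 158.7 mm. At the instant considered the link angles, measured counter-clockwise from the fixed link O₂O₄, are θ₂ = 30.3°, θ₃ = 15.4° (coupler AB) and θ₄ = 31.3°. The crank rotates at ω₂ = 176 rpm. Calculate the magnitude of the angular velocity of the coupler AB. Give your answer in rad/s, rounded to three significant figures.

ω₂ = 18.43 rad/s (from 176 rpm).
Differentiating the loop-closure r₂e^{iθ₂}+r₃e^{iθ₃}=r₁+r₄e^{iθ₄} gives r₂ω₂e^{iθ₂}+r₃ω₃e^{iθ₃}=r₄ω₄e^{iθ₄}.
Eliminating the other unknown: ω₃ = r₂ω₂ sin(θ₄−θ₂) / [r₃ sin(θ₃−θ₄)].
Numerator sine = +0.01745; denominator sine = -0.27396.
Result = 0.043·18.43·(+0.01745) / (0.1587·(-0.27396)) = -0.31813 rad/s; magnitude 0.31813 rad/s.

0.318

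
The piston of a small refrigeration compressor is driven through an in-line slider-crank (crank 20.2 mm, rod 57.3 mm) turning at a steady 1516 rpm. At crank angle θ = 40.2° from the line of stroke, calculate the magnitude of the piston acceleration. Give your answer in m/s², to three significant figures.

ω = 2π·1516/60 = 158.8 rad/s
x(θ) = r cosθ + √(L² − r² sin²θ); with ω constant, a = ω²·d²x/dθ².
d²x/dθ² = −r cosθ − r²(cos2θ)/√u − r⁴ sin²2θ/(4u^{3/2}),  u = L² − r² sin²θ = 0.00311329 m².
Substituting r = 0.0202 m, L = 0.0573 m, θ = 40.2°: d²x/dθ² = -0.016881 m.
a = ω²·d²x/dθ² = (158.8)²·(-0.016881) = -425.46 m/s²;  |a| = 425.46 m/s².

425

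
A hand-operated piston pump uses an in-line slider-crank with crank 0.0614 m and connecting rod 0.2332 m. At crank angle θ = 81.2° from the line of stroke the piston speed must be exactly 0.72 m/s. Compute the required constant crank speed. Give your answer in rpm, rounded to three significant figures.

For an in-line slider-crank, |v_piston| = rω|sinθ|·[1 + r cosθ/√(L² − r² sin²θ)].
With r = 0.0614 m, L = 0.2332 m, θ = 81.2°: the bracketed kinematic factor |dx/dθ| = 0.063208 m.
ω = v/|dx/dθ| = 0.72/0.063208 = 11.391 rad/s.
N = 60ω/(2π) = 108.77 rpm.

109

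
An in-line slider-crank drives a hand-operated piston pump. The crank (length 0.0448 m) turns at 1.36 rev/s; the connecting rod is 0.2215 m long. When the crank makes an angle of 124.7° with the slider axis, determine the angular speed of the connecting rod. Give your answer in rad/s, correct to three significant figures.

0.998

ω = 8.545 rad/s (converted from 1.36 rev/s).
The rod makes angle φ with the slider axis where L sinφ = r sinθ; differentiating, L cosφ·φ̇ = r ω cosθ.
L cosφ = √(L² − r² sin²θ) = 0.21842 m.
|ω_rod| = r ω |cosθ| / √(L² − r² sin²θ) = 0.0448·8.545·0.56928/0.21842 = 0.99779 rad/s.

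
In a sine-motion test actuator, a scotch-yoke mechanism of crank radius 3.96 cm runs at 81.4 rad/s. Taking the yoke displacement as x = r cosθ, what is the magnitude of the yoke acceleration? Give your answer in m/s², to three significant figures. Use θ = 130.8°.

171

ω = 81.4 rad/s
x = r cosθ ⇒ ẍ = −rω² cosθ (ω constant).
|a| = rω²|cosθ| = 0.0396·(81.4)²·|cos 130.8°| = 171.45 m/s².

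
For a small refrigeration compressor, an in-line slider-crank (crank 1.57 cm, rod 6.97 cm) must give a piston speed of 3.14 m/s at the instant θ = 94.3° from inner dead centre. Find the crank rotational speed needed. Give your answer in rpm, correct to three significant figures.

For an in-line slider-crank, |v_piston| = rω|sinθ|·[1 + r cosθ/√(L² − r² sin²θ)].
With r = 0.0157 m, L = 0.0697 m, θ = 94.3°: the bracketed kinematic factor |dx/dθ| = 0.015384 m.
ω = v/|dx/dθ| = 3.14/0.015384 = 204.1 rad/s.
N = 60ω/(2π) = 1949 rpm.

1950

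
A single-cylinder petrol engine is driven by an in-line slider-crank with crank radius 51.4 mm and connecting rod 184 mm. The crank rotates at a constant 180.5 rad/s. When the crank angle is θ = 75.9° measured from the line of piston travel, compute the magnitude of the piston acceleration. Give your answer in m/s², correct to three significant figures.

ω = 180.5 rad/s
x(θ) = r cosθ + √(L² − r² sin²θ); with ω constant, a = ω²·d²x/dθ².
d²x/dθ² = −r cosθ − r²(cos2θ)/√u − r⁴ sin²2θ/(4u^{3/2}),  u = L² − r² sin²θ = 0.0313708 m².
Substituting r = 0.0514 m, L = 0.184 m, θ = 75.9°: d²x/dθ² = +0.00055391 m.
a = ω²·d²x/dθ² = (180.5)²·(+0.00055391) = +18.046 m/s²;  |a| = 18.046 m/s².

18.0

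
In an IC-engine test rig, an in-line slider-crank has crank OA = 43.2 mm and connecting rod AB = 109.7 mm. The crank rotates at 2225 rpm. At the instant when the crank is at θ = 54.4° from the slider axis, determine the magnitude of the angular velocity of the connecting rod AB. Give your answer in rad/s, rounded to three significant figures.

ω = 233 rad/s (converted from 2225 rpm).
The rod makes angle φ with the slider axis where L sinφ = r sinθ; differentiating, L cosφ·φ̇ = r ω cosθ.
L cosφ = √(L² − r² sin²θ) = 0.10392 m.
|ω_rod| = r ω |cosθ| / √(L² − r² sin²θ) = 0.0432·233·0.58212/0.10392 = 56.382 rad/s.

56.4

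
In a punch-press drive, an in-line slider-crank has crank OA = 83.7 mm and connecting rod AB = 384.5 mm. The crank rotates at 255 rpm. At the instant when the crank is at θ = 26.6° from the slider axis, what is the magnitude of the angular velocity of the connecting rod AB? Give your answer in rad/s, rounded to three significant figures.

5.22

ω = 26.7 rad/s (converted from 255 rpm).
The rod makes angle φ with the slider axis where L sinφ = r sinθ; differentiating, L cosφ·φ̇ = r ω cosθ.
L cosφ = √(L² − r² sin²θ) = 0.38267 m.
|ω_rod| = r ω |cosθ| / √(L² − r² sin²θ) = 0.0837·26.7·0.89415/0.38267 = 5.2226 rad/s.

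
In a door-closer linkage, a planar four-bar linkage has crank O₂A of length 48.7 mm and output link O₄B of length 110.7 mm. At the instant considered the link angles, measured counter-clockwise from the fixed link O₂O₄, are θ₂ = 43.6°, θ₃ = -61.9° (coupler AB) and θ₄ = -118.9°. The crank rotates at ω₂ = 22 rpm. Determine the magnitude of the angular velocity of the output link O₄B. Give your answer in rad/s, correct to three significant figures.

1.16

ω₂ = 2.304 rad/s (from 22 rpm).
Differentiating the loop-closure r₂e^{iθ₂}+r₃e^{iθ₃}=r₁+r₄e^{iθ₄} gives r₂ω₂e^{iθ₂}+r₃ω₃e^{iθ₃}=r₄ω₄e^{iθ₄}.
Eliminating the other unknown: ω₄ = r₂ω₂ sin(θ₂−θ₃) / [r₄ sin(θ₄−θ₃)].
Numerator sine = +0.96363; denominator sine = -0.83867.
Result = 0.0487·2.304·(+0.96363) / (0.1107·(-0.83867)) = -1.1645 rad/s; magnitude 1.1645 rad/s.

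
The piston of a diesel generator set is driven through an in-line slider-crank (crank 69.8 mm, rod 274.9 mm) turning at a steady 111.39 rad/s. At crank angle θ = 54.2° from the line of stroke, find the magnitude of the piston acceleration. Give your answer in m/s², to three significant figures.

ω = 111.4 rad/s
x(θ) = r cosθ + √(L² − r² sin²θ); with ω constant, a = ω²·d²x/dθ².
d²x/dθ² = −r cosθ − r²(cos2θ)/√u − r⁴ sin²2θ/(4u^{3/2}),  u = L² − r² sin²θ = 0.0723651 m².
Substituting r = 0.0698 m, L = 0.2749 m, θ = 54.2°: d²x/dθ² = -0.035388 m.
a = ω²·d²x/dθ² = (111.4)²·(-0.035388) = -439.08 m/s²;  |a| = 439.08 m/s².

439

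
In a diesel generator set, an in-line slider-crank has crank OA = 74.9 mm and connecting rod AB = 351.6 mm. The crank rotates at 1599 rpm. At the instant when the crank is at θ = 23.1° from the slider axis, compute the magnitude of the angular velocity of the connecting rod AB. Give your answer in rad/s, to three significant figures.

32.9

ω = 167.4 rad/s (converted from 1599 rpm).
The rod makes angle φ with the slider axis where L sinφ = r sinθ; differentiating, L cosφ·φ̇ = r ω cosθ.
L cosφ = √(L² − r² sin²θ) = 0.35037 m.
|ω_rod| = r ω |cosθ| / √(L² − r² sin²θ) = 0.0749·167.4·0.91982/0.35037 = 32.926 rad/s.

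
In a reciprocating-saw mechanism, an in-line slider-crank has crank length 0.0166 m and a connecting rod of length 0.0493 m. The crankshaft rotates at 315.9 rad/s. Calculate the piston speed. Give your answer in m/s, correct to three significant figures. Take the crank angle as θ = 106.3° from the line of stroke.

4.53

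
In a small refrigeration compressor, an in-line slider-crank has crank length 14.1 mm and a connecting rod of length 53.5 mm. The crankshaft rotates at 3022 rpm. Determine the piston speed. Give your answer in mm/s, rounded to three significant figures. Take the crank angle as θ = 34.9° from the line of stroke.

ω = 2π·3022/60 = 316.5 rad/s
For an in-line slider-crank, x = r cosθ + √(L² − r² sin²θ), so v = −rω sinθ·[1 + r cosθ/√(L² − r² sin²θ)].
With r = 0.0141 m, L = 0.0535 m, θ = 34.9°: √(L² − r² sin²θ) = 0.052888 m.
v = −0.0141·316.5·0.57215·[1 + 0.0141·0.82015/0.052888] = -3.1112 m/s.
|v| = 3.1112 m/s = 3111.2 mm/s.

3110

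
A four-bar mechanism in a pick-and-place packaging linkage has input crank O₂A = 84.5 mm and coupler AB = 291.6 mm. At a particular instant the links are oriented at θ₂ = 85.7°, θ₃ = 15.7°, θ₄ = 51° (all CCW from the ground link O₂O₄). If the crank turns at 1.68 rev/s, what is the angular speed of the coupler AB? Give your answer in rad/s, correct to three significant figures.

3.01

ω₂ = 10.56 rad/s (from 1.68 rev/s).
Differentiating the loop-closure r₂e^{iθ₂}+r₃e^{iθ₃}=r₁+r₄e^{iθ₄} gives r₂ω₂e^{iθ₂}+r₃ω₃e^{iθ₃}=r₄ω₄e^{iθ₄}.
Eliminating the other unknown: ω₃ = r₂ω₂ sin(θ₄−θ₂) / [r₃ sin(θ₃−θ₄)].
Numerator sine = -0.56928; denominator sine = -0.57786.
Result = 0.0845·10.56·(-0.56928) / (0.2916·(-0.57786)) = +3.0134 rad/s; magnitude 3.0134 rad/s.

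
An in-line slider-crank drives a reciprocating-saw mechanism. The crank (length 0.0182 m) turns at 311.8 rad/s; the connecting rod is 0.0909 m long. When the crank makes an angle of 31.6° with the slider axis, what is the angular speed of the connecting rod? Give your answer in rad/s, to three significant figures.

ω = 311.8 rad/s
The rod makes angle φ with the slider axis where L sinφ = r sinθ; differentiating, L cosφ·φ̇ = r ω cosθ.
L cosφ = √(L² − r² sin²θ) = 0.090398 m.
|ω_rod| = r ω |cosθ| / √(L² − r² sin²θ) = 0.0182·311.8·0.85173/0.090398 = 53.467 rad/s.

53.5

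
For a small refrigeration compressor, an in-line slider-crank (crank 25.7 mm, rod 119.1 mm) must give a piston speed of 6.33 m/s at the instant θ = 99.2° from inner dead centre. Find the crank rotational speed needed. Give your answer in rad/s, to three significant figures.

For an in-line slider-crank, |v_piston| = rω|sinθ|·[1 + r cosθ/√(L² − r² sin²θ)].
With r = 0.0257 m, L = 0.1191 m, θ = 99.2°: the bracketed kinematic factor |dx/dθ| = 0.024474 m.
ω = v/|dx/dθ| = 6.33/0.024474 = 258.65 rad/s.

259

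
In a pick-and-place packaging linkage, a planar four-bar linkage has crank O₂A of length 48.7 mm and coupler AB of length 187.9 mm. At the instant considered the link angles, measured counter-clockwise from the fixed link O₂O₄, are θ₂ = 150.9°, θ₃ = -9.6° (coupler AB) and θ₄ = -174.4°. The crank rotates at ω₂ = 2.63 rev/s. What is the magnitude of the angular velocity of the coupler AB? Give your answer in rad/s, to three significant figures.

9.30

ω₂ = 16.52 rad/s (from 2.63 rev/s).
Differentiating the loop-closure r₂e^{iθ₂}+r₃e^{iθ₃}=r₁+r₄e^{iθ₄} gives r₂ω₂e^{iθ₂}+r₃ω₃e^{iθ₃}=r₄ω₄e^{iθ₄}.
Eliminating the other unknown: ω₃ = r₂ω₂ sin(θ₄−θ₂) / [r₃ sin(θ₃−θ₄)].
Numerator sine = +0.56928; denominator sine = +0.26219.
Result = 0.0487·16.52·(+0.56928) / (0.1879·(+0.26219)) = +9.2993 rad/s; magnitude 9.2993 rad/s.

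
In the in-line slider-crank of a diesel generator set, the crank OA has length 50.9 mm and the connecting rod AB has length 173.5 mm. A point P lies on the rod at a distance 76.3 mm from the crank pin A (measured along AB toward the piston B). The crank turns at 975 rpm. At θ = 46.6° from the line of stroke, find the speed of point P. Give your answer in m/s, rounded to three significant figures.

ω = 102.1 rad/s.  Crank-pin speed |V_A| = rω = 5.197 m/s, perpendicular to OA.
Rod angle: sinφ = −(r/L) sinθ ⇒ φ = -12.307°; ω_rod = −rω cosθ/√(L²−r²sin²θ) = -21.065 rad/s.
V_P = V_A + ω_rod × AP, with AP = 0.0763 m along the rod.
Components: V_Px = −rω sinθ − a·ω_rod·sinφ = -4.1186 m/s;  V_Py = rω cosθ + a·ω_rod·cosφ = +2.0005 m/s.
|V_P| = √(V_Px² + V_Py²) = 4.5787 m/s.

4.58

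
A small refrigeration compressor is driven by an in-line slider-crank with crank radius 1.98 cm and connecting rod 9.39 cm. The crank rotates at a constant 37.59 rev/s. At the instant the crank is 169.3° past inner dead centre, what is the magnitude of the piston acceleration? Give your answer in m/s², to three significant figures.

ω = 2π·37.6 = 236.2 rad/s
x(θ) = r cosθ + √(L² − r² sin²θ); with ω constant, a = ω²·d²x/dθ².
d²x/dθ² = −r cosθ − r²(cos2θ)/√u − r⁴ sin²2θ/(4u^{3/2}),  u = L² − r² sin²θ = 0.0088037 m².
Substituting r = 0.0198 m, L = 0.0939 m, θ = 169.3°: d²x/dθ² = +0.015559 m.
a = ω²·d²x/dθ² = (236.2)²·(+0.015559) = +867.95 m/s²;  |a| = 867.95 m/s².

868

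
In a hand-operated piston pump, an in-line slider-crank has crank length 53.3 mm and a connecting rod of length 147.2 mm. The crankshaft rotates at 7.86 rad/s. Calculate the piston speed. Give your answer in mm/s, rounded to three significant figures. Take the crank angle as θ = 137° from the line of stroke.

208

ω = 7.86 rad/s
For an in-line slider-crank, x = r cosθ + √(L² − r² sin²θ), so v = −rω sinθ·[1 + r cosθ/√(L² − r² sin²θ)].
With r = 0.0533 m, L = 0.1472 m, θ = 137°: √(L² − r² sin²θ) = 0.14264 m.
v = −0.0533·7.86·0.68200·[1 + 0.0533·-0.73135/0.14264] = -0.20763 m/s.
|v| = 0.20763 m/s = 207.63 mm/s.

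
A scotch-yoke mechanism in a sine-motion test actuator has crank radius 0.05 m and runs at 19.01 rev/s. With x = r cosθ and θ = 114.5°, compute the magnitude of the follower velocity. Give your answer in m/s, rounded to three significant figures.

5.43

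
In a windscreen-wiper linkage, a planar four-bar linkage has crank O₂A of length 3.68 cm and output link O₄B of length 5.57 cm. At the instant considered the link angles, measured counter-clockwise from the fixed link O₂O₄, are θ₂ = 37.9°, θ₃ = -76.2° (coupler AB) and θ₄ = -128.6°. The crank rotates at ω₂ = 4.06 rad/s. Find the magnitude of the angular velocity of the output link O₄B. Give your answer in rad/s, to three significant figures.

ω₂ = 4.06 rad/s
Differentiating the loop-closure r₂e^{iθ₂}+r₃e^{iθ₃}=r₁+r₄e^{iθ₄} gives r₂ω₂e^{iθ₂}+r₃ω₃e^{iθ₃}=r₄ω₄e^{iθ₄}.
Eliminating the other unknown: ω₄ = r₂ω₂ sin(θ₂−θ₃) / [r₄ sin(θ₄−θ₃)].
Numerator sine = +0.91283; denominator sine = -0.79229.
Result = 0.0368·4.06·(+0.91283) / (0.0557·(-0.79229)) = -3.0905 rad/s; magnitude 3.0905 rad/s.

3.09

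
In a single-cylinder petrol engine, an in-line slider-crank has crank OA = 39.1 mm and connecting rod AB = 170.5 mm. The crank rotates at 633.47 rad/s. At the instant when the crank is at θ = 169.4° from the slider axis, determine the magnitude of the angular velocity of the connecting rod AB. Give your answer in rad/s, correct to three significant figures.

143

ω = 633.5 rad/s
The rod makes angle φ with the slider axis where L sinφ = r sinθ; differentiating, L cosφ·φ̇ = r ω cosθ.
L cosφ = √(L² − r² sin²θ) = 0.17035 m.
|ω_rod| = r ω |cosθ| / √(L² − r² sin²θ) = 0.0391·633.5·0.98294/0.17035 = 142.92 rad/s.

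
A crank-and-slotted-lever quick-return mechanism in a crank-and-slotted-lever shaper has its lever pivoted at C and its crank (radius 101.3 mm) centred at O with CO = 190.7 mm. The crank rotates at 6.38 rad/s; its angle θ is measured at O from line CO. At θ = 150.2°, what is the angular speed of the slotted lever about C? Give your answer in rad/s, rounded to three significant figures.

3.17

ω = 6.38 rad/s
Crank pin A relative to C: A = (d + r cosθ, r sinθ); lever angle φ = atan2(r sinθ, d + r cosθ).
Differentiating tanφ: φ̇ = rω(d cosθ + r)/(d² + r² + 2dr cosθ).
d² + r² + 2dr cosθ = |CA|² = 0.0131014 m²;  d cosθ + r = -0.064183 m.
|ω_lever| = |0.1013·6.38·-0.064183| / 0.0131014 = 3.1662 rad/s.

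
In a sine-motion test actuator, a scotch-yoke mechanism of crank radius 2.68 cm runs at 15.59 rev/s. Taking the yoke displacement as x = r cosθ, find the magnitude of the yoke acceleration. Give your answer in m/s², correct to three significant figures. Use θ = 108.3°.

80.7

ω = 97.95 rad/s (from 15.59 rev/s).
x = r cosθ ⇒ ẍ = −rω² cosθ (ω constant).
|a| = rω²|cosθ| = 0.0268·(97.95)²·|cos 108.3°| = 80.743 m/s².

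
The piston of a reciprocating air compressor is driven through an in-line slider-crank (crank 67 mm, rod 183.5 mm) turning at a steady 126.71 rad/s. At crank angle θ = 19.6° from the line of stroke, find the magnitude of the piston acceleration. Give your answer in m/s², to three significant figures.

ω = 126.7 rad/s
x(θ) = r cosθ + √(L² − r² sin²θ); with ω constant, a = ω²·d²x/dθ².
d²x/dθ² = −r cosθ − r²(cos2θ)/√u − r⁴ sin²2θ/(4u^{3/2}),  u = L² − r² sin²θ = 0.0331671 m².
Substituting r = 0.067 m, L = 0.1835 m, θ = 19.6°: d²x/dθ² = -0.082552 m.
a = ω²·d²x/dθ² = (126.7)²·(-0.082552) = -1325.4 m/s²;  |a| = 1325.4 m/s².

1330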